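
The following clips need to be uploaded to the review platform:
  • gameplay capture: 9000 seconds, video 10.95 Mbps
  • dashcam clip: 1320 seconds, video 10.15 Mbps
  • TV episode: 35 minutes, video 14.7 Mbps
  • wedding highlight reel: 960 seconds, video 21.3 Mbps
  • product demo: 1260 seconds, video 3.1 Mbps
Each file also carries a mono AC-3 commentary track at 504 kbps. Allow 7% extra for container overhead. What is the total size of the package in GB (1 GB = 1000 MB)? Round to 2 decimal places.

Audio: 504 kbps = 0.504 Mbps.
gameplay capture: 11.454 Mbps × 9000 s × 1.07 = 110302.0 Mb
dashcam clip: 10.654 Mbps × 1320 s × 1.07 = 15047.7 Mb
TV episode: 15.204 Mbps × 2100 s × 1.07 = 34163.4 Mb
wedding highlight reel: 21.804 Mbps × 960 s × 1.07 = 22397.1 Mb
product demo: 3.604 Mbps × 1260 s × 1.07 = 4858.9 Mb
Total: 186769.1 Mb = 23346.1 MB.
= 23.35 GB.

23.35 GB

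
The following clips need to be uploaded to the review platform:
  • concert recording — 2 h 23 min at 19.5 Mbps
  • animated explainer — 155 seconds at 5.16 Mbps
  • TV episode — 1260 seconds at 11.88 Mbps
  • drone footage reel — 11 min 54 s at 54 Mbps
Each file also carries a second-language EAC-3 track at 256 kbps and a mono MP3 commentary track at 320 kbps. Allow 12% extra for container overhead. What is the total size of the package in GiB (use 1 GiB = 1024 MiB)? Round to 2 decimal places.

Audio total: 256 + 320 = 576 kbps = 0.576 Mbps.
concert recording: 20.076 Mbps × 8580 s × 1.12 = 192922.3 Mb
animated explainer: 5.736 Mbps × 155 s × 1.12 = 995.8 Mb
TV episode: 12.456 Mbps × 1260 s × 1.12 = 17577.9 Mb
drone footage reel: 54.576 Mbps × 714 s × 1.12 = 43643.3 Mb
Total: 255139.3 Mb = 31892.4 MB.
= 29.70 GiB.

29.70 GiB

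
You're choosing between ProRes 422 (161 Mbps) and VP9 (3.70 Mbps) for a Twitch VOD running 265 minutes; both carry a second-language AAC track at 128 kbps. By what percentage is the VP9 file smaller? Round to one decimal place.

97.6%

265 min = 15900 s
Audio: 128 kbps = 0.128 Mbps.
ProRes 422: 161.128 Mbps × 15900 s = 2561935.2 Mb = 320.242 GB.
VP9: 3.828 Mbps × 15900 s = 60865.2 Mb = 7.608 GB.
Reduction: (1 − 7.608/320.242) × 100 = 97.62%.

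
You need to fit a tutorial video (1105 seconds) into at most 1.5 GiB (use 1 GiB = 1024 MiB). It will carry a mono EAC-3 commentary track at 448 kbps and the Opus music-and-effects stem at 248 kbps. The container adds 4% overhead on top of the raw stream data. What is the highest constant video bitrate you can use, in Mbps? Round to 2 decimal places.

Budget: 1.5 GiB = 12884.9 Mb.
Stream payload after overhead: 12884.9 / 1.04 = 12389.3 Mb.
Total bitrate budget: 12389.3 Mb / 1105 s = 11.212 Mbps.
Audio total: 448 + 248 = 696 kbps = 0.696 Mbps.
Video: 11.212 − 0.696 = 10.516 Mbps.

10.52 Mbps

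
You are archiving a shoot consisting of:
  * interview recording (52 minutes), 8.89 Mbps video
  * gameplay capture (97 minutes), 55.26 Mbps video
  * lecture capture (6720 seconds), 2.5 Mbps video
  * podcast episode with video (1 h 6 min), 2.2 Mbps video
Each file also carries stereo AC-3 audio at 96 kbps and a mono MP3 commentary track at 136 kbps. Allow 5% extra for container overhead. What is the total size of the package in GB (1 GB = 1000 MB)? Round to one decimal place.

49.8 GB

Audio total: 96 + 136 = 232 kbps = 0.232 Mbps.
interview recording: 9.122 Mbps × 3120 s × 1.05 = 29883.7 Mb
gameplay capture: 55.492 Mbps × 5820 s × 1.05 = 339111.6 Mb
lecture capture: 2.732 Mbps × 6720 s × 1.05 = 19277.0 Mb
podcast episode with video: 2.432 Mbps × 3960 s × 1.05 = 10112.3 Mb
Total: 398384.5 Mb = 49798.1 MB.
= 49.80 GB.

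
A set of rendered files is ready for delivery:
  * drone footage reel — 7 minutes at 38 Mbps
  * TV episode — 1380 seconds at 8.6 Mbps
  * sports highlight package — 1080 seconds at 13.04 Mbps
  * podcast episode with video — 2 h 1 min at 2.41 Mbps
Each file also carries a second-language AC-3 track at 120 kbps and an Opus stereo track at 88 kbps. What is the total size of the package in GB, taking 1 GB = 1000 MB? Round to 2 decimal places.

Audio total: 120 + 88 = 208 kbps = 0.208 Mbps.
drone footage reel: 38.208 Mbps × 420 s = 16047.4 Mb
TV episode: 8.808 Mbps × 1380 s = 12155.0 Mb
sports highlight package: 13.248 Mbps × 1080 s = 14307.8 Mb
podcast episode with video: 2.618 Mbps × 7260 s = 19006.7 Mb
Total: 61516.9 Mb = 7689.6 MB.
= 7.690 GB.

7.69 GB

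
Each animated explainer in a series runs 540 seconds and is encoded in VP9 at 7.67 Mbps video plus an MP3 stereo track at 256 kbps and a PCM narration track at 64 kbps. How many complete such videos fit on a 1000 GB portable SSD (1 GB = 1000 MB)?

Audio total: 256 + 64 = 320 kbps = 0.320 Mbps.
Total bitrate: 7.990 Mbps.
Per item: 7.990 Mbps × 540 s = 4,315 Mb = 539.3 MB.
Capacity: 1000 GB = 8,000,000 Mb; 1854.17 items → 1854 complete.

1854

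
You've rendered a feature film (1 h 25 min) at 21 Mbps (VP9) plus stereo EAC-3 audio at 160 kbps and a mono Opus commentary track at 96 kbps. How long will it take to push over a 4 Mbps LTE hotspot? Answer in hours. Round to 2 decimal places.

1 h 25 min = 85 min = 5100 s
Audio total: 160 + 96 = 256 kbps = 0.256 Mbps.
Total bitrate: 21.256 Mbps.
File: 21.256 Mbps × 5100 s = 108405.6 Mb.
At 4 Mbps: 108405.6 / 4 = 27101.4 s ≈ 7.53 hours.

7.53 hours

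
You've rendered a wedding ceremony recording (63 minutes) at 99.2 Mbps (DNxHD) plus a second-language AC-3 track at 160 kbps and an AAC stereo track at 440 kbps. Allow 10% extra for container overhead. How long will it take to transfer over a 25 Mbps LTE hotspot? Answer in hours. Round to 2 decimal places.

63 min = 3780 s
Audio total: 160 + 440 = 600 kbps = 0.600 Mbps.
Total bitrate: 99.800 Mbps.
File: 99.800 Mbps × 3780 s = 377244.0 Mb.
With 10% container overhead: ×1.10. → 414968.4 Mb.
At 25 Mbps: 414968.4 / 25 = 16598.7 s ≈ 4.61 hours.

4.61 hours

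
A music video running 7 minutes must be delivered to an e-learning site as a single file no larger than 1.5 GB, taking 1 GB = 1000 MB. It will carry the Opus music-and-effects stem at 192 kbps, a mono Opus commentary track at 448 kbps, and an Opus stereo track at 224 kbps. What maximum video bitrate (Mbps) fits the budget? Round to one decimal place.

Budget: 1.5 GB = 12000.0 Mb.
7 min = 420 s
Total bitrate budget: 12000.0 Mb / 420 s = 28.571 Mbps.
Audio total: 192 + 448 + 224 = 864 kbps = 0.864 Mbps.
Video: 28.571 − 0.864 = 27.707 Mbps.

27.7 Mbps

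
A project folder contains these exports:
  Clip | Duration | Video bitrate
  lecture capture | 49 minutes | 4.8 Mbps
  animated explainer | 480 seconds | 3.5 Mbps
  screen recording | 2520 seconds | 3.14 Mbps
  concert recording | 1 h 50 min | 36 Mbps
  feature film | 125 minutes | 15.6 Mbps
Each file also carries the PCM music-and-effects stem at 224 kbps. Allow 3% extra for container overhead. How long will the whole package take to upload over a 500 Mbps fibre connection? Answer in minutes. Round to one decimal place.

Audio: 224 kbps = 0.224 Mbps.
lecture capture: 5.024 Mbps × 2940 s × 1.03 = 15213.7 Mb
animated explainer: 3.724 Mbps × 480 s × 1.03 = 1841.1 Mb
screen recording: 3.364 Mbps × 2520 s × 1.03 = 8731.6 Mb
concert recording: 36.224 Mbps × 6600 s × 1.03 = 246250.8 Mb
feature film: 15.824 Mbps × 7500 s × 1.03 = 122240.4 Mb
Total: 394277.6 Mb = 49284.7 MB.
At 500 Mbps: 394277.6 / 500 = 789 s ≈ 13.1 minutes.

13.1 minutes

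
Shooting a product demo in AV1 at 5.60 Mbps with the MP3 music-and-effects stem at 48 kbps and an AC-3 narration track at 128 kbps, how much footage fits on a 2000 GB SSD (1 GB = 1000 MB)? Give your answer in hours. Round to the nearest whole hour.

Audio total: 48 + 128 = 176 kbps = 0.176 Mbps.
Total bitrate: 5.60 + 0.176 = 5.776 Mbps.
Capacity: 2000 GB = 16,000,000 Mb.
Recording time: 16,000,000 / 5.776 = 2,770,083 s ≈ 769 hours.

769 hours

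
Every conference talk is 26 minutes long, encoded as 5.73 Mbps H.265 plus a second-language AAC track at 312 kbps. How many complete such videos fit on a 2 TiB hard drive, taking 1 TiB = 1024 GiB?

26 min = 1560 s
Audio: 312 kbps = 0.312 Mbps.
Total bitrate: 6.042 Mbps.
Per item: 6.042 Mbps × 1560 s = 9,426 Mb = 1,178 MB.
Capacity: 2 TiB = 17,592,186 Mb; 1866.44 items → 1866 complete.

1866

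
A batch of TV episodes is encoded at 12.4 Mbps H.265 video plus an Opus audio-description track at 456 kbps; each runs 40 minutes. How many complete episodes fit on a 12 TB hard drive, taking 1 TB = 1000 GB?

40 min = 2400 s
Audio: 456 kbps = 0.456 Mbps.
Total bitrate: 12.856 Mbps.
Per item: 12.856 Mbps × 2400 s = 30,854 Mb = 3,857 MB.
Capacity: 12 TB = 96,000,000 Mb; 3111.39 items → 3111 complete.

3111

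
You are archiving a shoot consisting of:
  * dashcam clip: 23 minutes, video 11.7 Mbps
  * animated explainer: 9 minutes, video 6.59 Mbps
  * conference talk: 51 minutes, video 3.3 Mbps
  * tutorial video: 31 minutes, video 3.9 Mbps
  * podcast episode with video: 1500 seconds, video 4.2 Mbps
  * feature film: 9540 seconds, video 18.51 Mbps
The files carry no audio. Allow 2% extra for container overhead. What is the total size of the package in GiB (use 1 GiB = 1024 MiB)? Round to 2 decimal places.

dashcam clip: 11.700 Mbps × 1380 s × 1.02 = 16468.9 Mb
animated explainer: 6.590 Mbps × 540 s × 1.02 = 3629.8 Mb
conference talk: 3.300 Mbps × 3060 s × 1.02 = 10300.0 Mb
tutorial video: 3.900 Mbps × 1860 s × 1.02 = 7399.1 Mb
podcast episode with video: 4.200 Mbps × 1500 s × 1.02 = 6426.0 Mb
feature film: 18.510 Mbps × 9540 s × 1.02 = 180117.1 Mb
Total: 224340.8 Mb = 28042.6 MB.
= 26.12 GiB.

26.12 GiB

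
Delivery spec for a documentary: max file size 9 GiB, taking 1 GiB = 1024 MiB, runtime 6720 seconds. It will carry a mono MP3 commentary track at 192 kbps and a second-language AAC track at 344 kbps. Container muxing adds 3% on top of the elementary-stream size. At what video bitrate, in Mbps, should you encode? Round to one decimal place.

10.6 Mbps

Budget: 9 GiB = 77309.4 Mb.
Stream payload after overhead: 77309.4 / 1.03 = 75057.7 Mb.
Total bitrate budget: 75057.7 Mb / 6720 s = 11.169 Mbps.
Audio total: 192 + 344 = 536 kbps = 0.536 Mbps.
Video: 11.169 − 0.536 = 10.633 Mbps.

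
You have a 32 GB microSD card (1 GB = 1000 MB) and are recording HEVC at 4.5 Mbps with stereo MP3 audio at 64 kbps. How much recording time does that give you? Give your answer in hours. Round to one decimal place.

15.6 hours

Audio: 64 kbps = 0.064 Mbps.
Total bitrate: 4.5 + 0.064 = 4.564 Mbps.
Capacity: 32 GB = 256,000 Mb.
Recording time: 256,000 / 4.564 = 56,091 s ≈ 15.6 hours.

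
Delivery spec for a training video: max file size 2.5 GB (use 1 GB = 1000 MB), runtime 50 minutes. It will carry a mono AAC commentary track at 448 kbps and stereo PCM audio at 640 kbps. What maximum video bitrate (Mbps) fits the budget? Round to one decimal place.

5.6 Mbps

Budget: 2.5 GB = 20000.0 Mb.
50 min = 3000 s
Total bitrate budget: 20000.0 Mb / 3000 s = 6.667 Mbps.
Audio total: 448 + 640 = 1088 kbps = 1.088 Mbps.
Video: 6.667 − 1.088 = 5.579 Mbps.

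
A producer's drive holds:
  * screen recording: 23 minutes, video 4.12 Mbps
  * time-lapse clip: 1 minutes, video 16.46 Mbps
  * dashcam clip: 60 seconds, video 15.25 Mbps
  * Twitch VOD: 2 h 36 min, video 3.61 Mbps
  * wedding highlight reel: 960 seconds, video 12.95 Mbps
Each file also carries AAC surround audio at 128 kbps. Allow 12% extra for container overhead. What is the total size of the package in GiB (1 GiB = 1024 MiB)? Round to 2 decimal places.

Audio: 128 kbps = 0.128 Mbps.
screen recording: 4.248 Mbps × 1380 s × 1.12 = 6565.7 Mb
time-lapse clip: 16.588 Mbps × 60 s × 1.12 = 1114.7 Mb
dashcam clip: 15.378 Mbps × 60 s × 1.12 = 1033.4 Mb
Twitch VOD: 3.738 Mbps × 9360 s × 1.12 = 39186.2 Mb
wedding highlight reel: 13.078 Mbps × 960 s × 1.12 = 14061.5 Mb
Total: 61961.5 Mb = 7745.2 MB.
= 7.213 GiB.

7.21 GiB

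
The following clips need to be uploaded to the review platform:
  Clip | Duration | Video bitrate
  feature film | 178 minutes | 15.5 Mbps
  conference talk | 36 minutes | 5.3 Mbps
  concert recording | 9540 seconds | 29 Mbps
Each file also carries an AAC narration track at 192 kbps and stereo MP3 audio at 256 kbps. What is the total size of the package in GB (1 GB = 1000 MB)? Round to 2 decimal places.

57.96 GB

Audio total: 192 + 256 = 448 kbps = 0.448 Mbps.
feature film: 15.948 Mbps × 10680 s = 170324.6 Mb
conference talk: 5.748 Mbps × 2160 s = 12415.7 Mb
concert recording: 29.448 Mbps × 9540 s = 280933.9 Mb
Total: 463674.2 Mb = 57959.3 MB.
= 57.96 GB.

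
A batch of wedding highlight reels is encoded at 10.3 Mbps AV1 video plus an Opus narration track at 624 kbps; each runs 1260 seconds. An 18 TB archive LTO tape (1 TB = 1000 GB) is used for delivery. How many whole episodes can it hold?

10461

Audio: 624 kbps = 0.624 Mbps.
Total bitrate: 10.924 Mbps.
Per item: 10.924 Mbps × 1260 s = 13,764 Mb = 1,721 MB.
Capacity: 18 TB = 144,000,000 Mb; 10461.89 items → 10461 complete.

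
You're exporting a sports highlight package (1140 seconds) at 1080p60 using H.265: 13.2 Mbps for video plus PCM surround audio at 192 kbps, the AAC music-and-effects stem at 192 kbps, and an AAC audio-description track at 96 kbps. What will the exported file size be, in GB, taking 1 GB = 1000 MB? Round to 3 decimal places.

Audio total: 192 + 192 + 96 = 480 kbps = 0.480 Mbps.
Total bitrate: 13.2 + 0.480 = 13.680 Mbps.
Stream data: 13.680 Mbps × 1140 s = 15595.2 Mb.
15,595 Mb ÷ 8 = 1,949 MB → 1.949 GB.

1.949 GB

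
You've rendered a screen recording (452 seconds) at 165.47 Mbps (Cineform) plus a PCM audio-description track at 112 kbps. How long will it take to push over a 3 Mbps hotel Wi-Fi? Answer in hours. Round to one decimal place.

6.9 hours

Audio: 112 kbps = 0.112 Mbps.
Total bitrate: 165.582 Mbps.
File: 165.582 Mbps × 452 s = 74843.1 Mb.
At 3 Mbps: 74843.1 / 3 = 24947.7 s ≈ 6.93 hours.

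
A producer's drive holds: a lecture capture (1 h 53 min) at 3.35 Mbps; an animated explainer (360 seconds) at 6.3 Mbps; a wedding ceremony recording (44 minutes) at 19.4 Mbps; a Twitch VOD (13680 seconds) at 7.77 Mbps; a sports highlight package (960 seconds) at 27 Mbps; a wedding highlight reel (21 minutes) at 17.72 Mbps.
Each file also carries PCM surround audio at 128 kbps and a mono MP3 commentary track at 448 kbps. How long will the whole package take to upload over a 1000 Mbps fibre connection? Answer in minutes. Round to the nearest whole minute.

4 minutes

Audio total: 128 + 448 = 576 kbps = 0.576 Mbps.
lecture capture: 3.926 Mbps × 6780 s = 26618.3 Mb
animated explainer: 6.876 Mbps × 360 s = 2475.4 Mb
wedding ceremony recording: 19.976 Mbps × 2640 s = 52736.6 Mb
Twitch VOD: 8.346 Mbps × 13680 s = 114173.3 Mb
sports highlight package: 27.576 Mbps × 960 s = 26473.0 Mb
wedding highlight reel: 18.296 Mbps × 1260 s = 23053.0 Mb
Total: 245529.5 Mb = 30691.2 MB.
At 1000 Mbps: 245529.5 / 1000 = 246 s ≈ 4.09 minutes.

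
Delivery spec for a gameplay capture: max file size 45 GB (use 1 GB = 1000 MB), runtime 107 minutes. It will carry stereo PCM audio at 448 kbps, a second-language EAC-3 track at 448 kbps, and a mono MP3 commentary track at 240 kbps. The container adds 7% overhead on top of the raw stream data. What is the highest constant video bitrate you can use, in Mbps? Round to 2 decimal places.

51.27 Mbps

Budget: 45 GB = 360000.0 Mb.
Stream payload after overhead: 360000.0 / 1.07 = 336448.6 Mb.
107 min = 6420 s
Total bitrate budget: 336448.6 Mb / 6420 s = 52.406 Mbps.
Audio total: 448 + 448 + 240 = 1136 kbps = 1.136 Mbps.
Video: 52.406 − 1.136 = 51.270 Mbps.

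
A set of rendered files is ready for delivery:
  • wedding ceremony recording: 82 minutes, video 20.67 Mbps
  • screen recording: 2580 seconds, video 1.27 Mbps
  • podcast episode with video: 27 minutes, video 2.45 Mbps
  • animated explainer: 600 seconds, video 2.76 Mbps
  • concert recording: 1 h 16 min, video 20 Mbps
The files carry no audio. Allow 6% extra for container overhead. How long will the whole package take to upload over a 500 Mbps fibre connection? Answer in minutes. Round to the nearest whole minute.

wedding ceremony recording: 20.670 Mbps × 4920 s × 1.06 = 107798.2 Mb
screen recording: 1.270 Mbps × 2580 s × 1.06 = 3473.2 Mb
podcast episode with video: 2.450 Mbps × 1620 s × 1.06 = 4207.1 Mb
animated explainer: 2.760 Mbps × 600 s × 1.06 = 1755.4 Mb
concert recording: 20.000 Mbps × 4560 s × 1.06 = 96672.0 Mb
Total: 213905.9 Mb = 26738.2 MB.
At 500 Mbps: 213905.9 / 500 = 428 s ≈ 7.13 minutes.

7 minutes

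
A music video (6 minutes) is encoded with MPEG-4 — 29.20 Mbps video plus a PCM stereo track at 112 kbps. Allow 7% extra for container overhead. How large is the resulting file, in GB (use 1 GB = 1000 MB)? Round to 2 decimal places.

1.41 GB

6 min = 360 s
Audio: 112 kbps = 0.112 Mbps.
Total bitrate: 29.20 + 0.112 = 29.312 Mbps.
Stream data: 29.312 Mbps × 360 s = 10552.3 Mb.
With 7% container overhead: ×1.07.
11,291 Mb ÷ 8 = 1,411 MB → 1.411 GB.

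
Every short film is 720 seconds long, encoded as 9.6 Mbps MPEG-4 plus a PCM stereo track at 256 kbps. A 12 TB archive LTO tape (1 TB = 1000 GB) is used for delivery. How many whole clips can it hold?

13528

Audio: 256 kbps = 0.256 Mbps.
Total bitrate: 9.856 Mbps.
Per item: 9.856 Mbps × 720 s = 7,096 Mb = 887.0 MB.
Capacity: 12 TB = 96,000,000 Mb; 13528.14 items → 13528 complete.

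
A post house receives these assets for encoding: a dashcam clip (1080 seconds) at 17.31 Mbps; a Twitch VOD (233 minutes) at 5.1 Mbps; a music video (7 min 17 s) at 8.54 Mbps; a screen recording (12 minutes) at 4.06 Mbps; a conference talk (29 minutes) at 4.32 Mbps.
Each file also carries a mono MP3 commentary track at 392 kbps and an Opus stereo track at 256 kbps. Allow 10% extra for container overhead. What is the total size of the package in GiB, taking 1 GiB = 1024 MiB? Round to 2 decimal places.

14.83 GiB

Audio total: 392 + 256 = 648 kbps = 0.648 Mbps.
dashcam clip: 17.958 Mbps × 1080 s × 1.10 = 21334.1 Mb
Twitch VOD: 5.748 Mbps × 13980 s × 1.10 = 88392.7 Mb
music video: 9.188 Mbps × 437 s × 1.10 = 4416.7 Mb
screen recording: 4.708 Mbps × 720 s × 1.10 = 3728.7 Mb
conference talk: 4.968 Mbps × 1740 s × 1.10 = 9508.8 Mb
Total: 127381.0 Mb = 15922.6 MB.
= 14.83 GiB.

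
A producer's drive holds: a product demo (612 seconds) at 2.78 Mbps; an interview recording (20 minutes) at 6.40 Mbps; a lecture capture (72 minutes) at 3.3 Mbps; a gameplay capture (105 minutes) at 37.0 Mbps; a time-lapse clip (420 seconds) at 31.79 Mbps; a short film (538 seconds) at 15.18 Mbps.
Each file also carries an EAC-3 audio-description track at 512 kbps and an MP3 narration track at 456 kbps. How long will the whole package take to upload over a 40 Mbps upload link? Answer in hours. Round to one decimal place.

Audio total: 512 + 456 = 968 kbps = 0.968 Mbps.
product demo: 3.748 Mbps × 612 s = 2293.8 Mb
interview recording: 7.368 Mbps × 1200 s = 8841.6 Mb
lecture capture: 4.268 Mbps × 4320 s = 18437.8 Mb
gameplay capture: 37.968 Mbps × 6300 s = 239198.4 Mb
time-lapse clip: 32.758 Mbps × 420 s = 13758.4 Mb
short film: 16.148 Mbps × 538 s = 8687.6 Mb
Total: 291217.5 Mb = 36402.2 MB.
At 40 Mbps: 291217.5 / 40 = 7280 s ≈ 2.02 hours.

2.0 hours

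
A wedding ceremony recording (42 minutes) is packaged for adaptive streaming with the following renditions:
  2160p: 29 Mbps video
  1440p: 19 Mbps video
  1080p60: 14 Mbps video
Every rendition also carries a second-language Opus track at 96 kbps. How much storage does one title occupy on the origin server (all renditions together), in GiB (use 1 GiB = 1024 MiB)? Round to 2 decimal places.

18.27 GiB

42 min = 2520 s
Audio: 96 kbps = 0.096 Mbps.
Sum of rendition bitrates: (29+0.096) + (19+0.096) + (14+0.096) = 62.288 Mbps.
× 2520 s = 156,966 Mb = 19,621 MB = 18.27 GiB.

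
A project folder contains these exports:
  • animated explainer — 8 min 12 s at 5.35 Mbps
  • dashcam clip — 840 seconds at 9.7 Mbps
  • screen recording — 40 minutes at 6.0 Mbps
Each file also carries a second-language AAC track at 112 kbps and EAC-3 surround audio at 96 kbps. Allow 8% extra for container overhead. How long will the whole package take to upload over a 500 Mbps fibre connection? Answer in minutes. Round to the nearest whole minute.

Audio total: 112 + 96 = 208 kbps = 0.208 Mbps.
animated explainer: 5.558 Mbps × 492 s × 1.08 = 2953.3 Mb
dashcam clip: 9.908 Mbps × 840 s × 1.08 = 8988.5 Mb
screen recording: 6.208 Mbps × 2400 s × 1.08 = 16091.1 Mb
Total: 28033.0 Mb = 3504.1 MB.
At 500 Mbps: 28033.0 / 500 = 56 s ≈ 0.934 minutes.

1 minutes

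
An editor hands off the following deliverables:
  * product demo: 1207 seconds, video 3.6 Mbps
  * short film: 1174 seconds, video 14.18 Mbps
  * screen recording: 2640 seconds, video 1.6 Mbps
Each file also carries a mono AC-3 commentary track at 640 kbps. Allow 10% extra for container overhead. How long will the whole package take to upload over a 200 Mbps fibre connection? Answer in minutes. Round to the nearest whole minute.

Audio: 640 kbps = 0.640 Mbps.
product demo: 4.240 Mbps × 1207 s × 1.10 = 5629.4 Mb
short film: 14.820 Mbps × 1174 s × 1.10 = 19138.5 Mb
screen recording: 2.240 Mbps × 2640 s × 1.10 = 6505.0 Mb
Total: 31273.0 Mb = 3909.1 MB.
At 200 Mbps: 31273.0 / 200 = 156 s ≈ 2.61 minutes.

3 minutes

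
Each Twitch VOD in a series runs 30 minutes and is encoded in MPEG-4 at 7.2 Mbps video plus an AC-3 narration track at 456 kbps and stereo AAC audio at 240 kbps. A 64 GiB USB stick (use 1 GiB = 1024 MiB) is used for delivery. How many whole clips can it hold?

30 min = 1800 s
Audio total: 456 + 240 = 696 kbps = 0.696 Mbps.
Total bitrate: 7.896 Mbps.
Per item: 7.896 Mbps × 1800 s = 14,213 Mb = 1,777 MB.
Capacity: 64 GiB = 549,756 Mb; 38.68 items → 38 complete.

38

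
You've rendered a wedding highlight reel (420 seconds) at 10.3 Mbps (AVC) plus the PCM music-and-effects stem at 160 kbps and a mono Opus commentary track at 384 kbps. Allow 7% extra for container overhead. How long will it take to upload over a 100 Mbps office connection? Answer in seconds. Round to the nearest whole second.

Audio total: 160 + 384 = 544 kbps = 0.544 Mbps.
Total bitrate: 10.844 Mbps.
File: 10.844 Mbps × 420 s = 4554.5 Mb.
With 7% container overhead: ×1.07. → 4873.3 Mb.
At 100 Mbps: 4873.3 / 100 = 48.7 s ≈ 48.7 seconds.

49 seconds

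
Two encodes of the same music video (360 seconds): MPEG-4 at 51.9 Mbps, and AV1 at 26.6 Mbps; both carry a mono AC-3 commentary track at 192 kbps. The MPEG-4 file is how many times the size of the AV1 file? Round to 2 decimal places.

1.94

Audio: 192 kbps = 0.192 Mbps.
MPEG-4: 52.092 Mbps × 360 s = 18753.1 Mb = 2.344 GB.
AV1: 26.792 Mbps × 360 s = 9645.1 Mb = 1.206 GB.
Ratio: 2.344 / 1.206 = 1.944.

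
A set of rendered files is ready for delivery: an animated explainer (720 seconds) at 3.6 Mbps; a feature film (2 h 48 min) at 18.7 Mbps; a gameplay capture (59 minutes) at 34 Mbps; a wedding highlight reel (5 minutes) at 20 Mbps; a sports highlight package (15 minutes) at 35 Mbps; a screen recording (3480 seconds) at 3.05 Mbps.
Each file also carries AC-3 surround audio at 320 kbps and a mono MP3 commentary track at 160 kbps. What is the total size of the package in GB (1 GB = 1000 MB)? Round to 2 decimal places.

Audio total: 320 + 160 = 480 kbps = 0.480 Mbps.
animated explainer: 4.080 Mbps × 720 s = 2937.6 Mb
feature film: 19.180 Mbps × 10080 s = 193334.4 Mb
gameplay capture: 34.480 Mbps × 3540 s = 122059.2 Mb
wedding highlight reel: 20.480 Mbps × 300 s = 6144.0 Mb
sports highlight package: 35.480 Mbps × 900 s = 31932.0 Mb
screen recording: 3.530 Mbps × 3480 s = 12284.4 Mb
Total: 368691.6 Mb = 46086.4 MB.
= 46.09 GB.

46.09 GB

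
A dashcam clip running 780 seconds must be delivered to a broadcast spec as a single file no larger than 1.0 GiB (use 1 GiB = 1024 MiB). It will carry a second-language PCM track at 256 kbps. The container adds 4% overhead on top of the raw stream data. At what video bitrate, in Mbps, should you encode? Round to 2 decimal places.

10.33 Mbps

Budget: 1.0 GiB = 8589.9 Mb.
Stream payload after overhead: 8589.9 / 1.04 = 8259.6 Mb.
Total bitrate budget: 8259.6 Mb / 780 s = 10.589 Mbps.
Audio: 256 kbps = 0.256 Mbps.
Video: 10.589 − 0.256 = 10.333 Mbps.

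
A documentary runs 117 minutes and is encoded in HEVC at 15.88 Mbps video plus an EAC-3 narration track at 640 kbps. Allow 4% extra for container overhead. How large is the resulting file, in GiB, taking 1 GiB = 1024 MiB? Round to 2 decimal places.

14.04 GiB

117 min = 7020 s
Audio: 640 kbps = 0.640 Mbps.
Total bitrate: 15.88 + 0.640 = 16.520 Mbps.
Stream data: 16.520 Mbps × 7020 s = 115970.4 Mb.
With 4% container overhead: ×1.04.
120,609 Mb = 15,076,152,000 bytes ÷ 1,073,741,824 = 14.04 GiB.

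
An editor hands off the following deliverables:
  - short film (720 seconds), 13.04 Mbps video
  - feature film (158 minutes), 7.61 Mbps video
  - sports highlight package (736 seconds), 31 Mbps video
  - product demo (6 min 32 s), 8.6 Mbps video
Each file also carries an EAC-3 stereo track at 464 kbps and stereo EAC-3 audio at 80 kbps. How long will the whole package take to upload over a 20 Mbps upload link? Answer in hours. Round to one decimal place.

Audio total: 464 + 80 = 544 kbps = 0.544 Mbps.
short film: 13.584 Mbps × 720 s = 9780.5 Mb
feature film: 8.154 Mbps × 9480 s = 77299.9 Mb
sports highlight package: 31.544 Mbps × 736 s = 23216.4 Mb
product demo: 9.144 Mbps × 392 s = 3584.4 Mb
Total: 113881.2 Mb = 14235.2 MB.
At 20 Mbps: 113881.2 / 20 = 5694 s ≈ 1.58 hours.

1.6 hours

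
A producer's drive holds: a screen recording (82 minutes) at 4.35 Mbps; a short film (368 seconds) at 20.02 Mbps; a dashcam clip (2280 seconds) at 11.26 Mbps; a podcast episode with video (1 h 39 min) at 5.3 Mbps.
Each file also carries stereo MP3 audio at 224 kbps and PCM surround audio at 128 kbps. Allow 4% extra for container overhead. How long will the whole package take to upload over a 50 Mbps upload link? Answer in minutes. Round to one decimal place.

31.4 minutes

Audio total: 224 + 128 = 352 kbps = 0.352 Mbps.
screen recording: 4.702 Mbps × 4920 s × 1.04 = 24059.2 Mb
short film: 20.372 Mbps × 368 s × 1.04 = 7796.8 Mb
dashcam clip: 11.612 Mbps × 2280 s × 1.04 = 27534.4 Mb
podcast episode with video: 5.652 Mbps × 5940 s × 1.04 = 34915.8 Mb
Total: 94306.1 Mb = 11788.3 MB.
At 50 Mbps: 94306.1 / 50 = 1886 s ≈ 31.4 minutes.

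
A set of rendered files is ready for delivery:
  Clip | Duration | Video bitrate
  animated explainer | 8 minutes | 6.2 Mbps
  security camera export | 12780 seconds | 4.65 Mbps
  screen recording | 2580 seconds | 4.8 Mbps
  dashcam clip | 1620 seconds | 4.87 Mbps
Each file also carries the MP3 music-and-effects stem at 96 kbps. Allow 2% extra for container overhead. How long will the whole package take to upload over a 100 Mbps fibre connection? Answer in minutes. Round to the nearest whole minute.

Audio: 96 kbps = 0.096 Mbps.
animated explainer: 6.296 Mbps × 480 s × 1.02 = 3082.5 Mb
security camera export: 4.746 Mbps × 12780 s × 1.02 = 61867.0 Mb
screen recording: 4.896 Mbps × 2580 s × 1.02 = 12884.3 Mb
dashcam clip: 4.966 Mbps × 1620 s × 1.02 = 8205.8 Mb
Total: 86039.6 Mb = 10755.0 MB.
At 100 Mbps: 86039.6 / 100 = 860 s ≈ 14.3 minutes.

14 minutes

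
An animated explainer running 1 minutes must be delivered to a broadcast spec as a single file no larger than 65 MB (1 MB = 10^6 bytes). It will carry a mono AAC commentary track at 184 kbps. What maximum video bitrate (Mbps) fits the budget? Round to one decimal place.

8.5 Mbps

Budget: 65 MB = 520.0 Mb.
Total bitrate budget: 520.0 Mb / 60 s = 8.667 Mbps.
Audio: 184 kbps = 0.184 Mbps.
Video: 8.667 − 0.184 = 8.483 Mbps.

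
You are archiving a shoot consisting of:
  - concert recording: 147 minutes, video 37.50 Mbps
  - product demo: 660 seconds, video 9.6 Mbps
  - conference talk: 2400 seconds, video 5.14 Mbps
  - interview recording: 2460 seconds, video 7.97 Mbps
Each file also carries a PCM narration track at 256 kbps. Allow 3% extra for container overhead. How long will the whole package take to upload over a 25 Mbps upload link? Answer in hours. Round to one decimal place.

4.3 hours

Audio: 256 kbps = 0.256 Mbps.
concert recording: 37.756 Mbps × 8820 s × 1.03 = 342998.2 Mb
product demo: 9.856 Mbps × 660 s × 1.03 = 6700.1 Mb
conference talk: 5.396 Mbps × 2400 s × 1.03 = 13338.9 Mb
interview recording: 8.226 Mbps × 2460 s × 1.03 = 20843.0 Mb
Total: 383880.2 Mb = 47985.0 MB.
At 25 Mbps: 383880.2 / 25 = 15355 s ≈ 4.27 hours.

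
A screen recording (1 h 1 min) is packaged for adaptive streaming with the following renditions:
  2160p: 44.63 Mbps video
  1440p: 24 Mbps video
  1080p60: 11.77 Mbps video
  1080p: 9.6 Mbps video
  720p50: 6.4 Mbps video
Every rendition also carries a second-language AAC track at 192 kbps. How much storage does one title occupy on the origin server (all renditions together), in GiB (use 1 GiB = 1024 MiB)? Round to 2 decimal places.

41.48 GiB

1 h 1 min = 61 min = 3660 s
Audio: 192 kbps = 0.192 Mbps.
Sum of rendition bitrates: (44.63+0.192) + (24+0.192) + (11.77+0.192) + (9.6+0.192) + (6.4+0.192) = 97.360 Mbps.
× 3660 s = 356,338 Mb = 44,542 MB = 41.48 GiB.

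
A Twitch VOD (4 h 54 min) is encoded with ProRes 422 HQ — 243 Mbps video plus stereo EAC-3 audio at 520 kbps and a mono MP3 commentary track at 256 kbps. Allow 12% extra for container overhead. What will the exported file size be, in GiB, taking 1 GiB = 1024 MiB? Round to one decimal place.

4 h 54 min = 294 min = 17640 s
Audio total: 520 + 256 = 776 kbps = 0.776 Mbps.
Total bitrate: 243 + 0.776 = 243.776 Mbps.
Stream data: 243.776 Mbps × 17640 s = 4300208.6 Mb.
With 12% container overhead: ×1.12.
4,816,234 Mb = 602,029,209,600 bytes ÷ 1,073,741,824 = 560.7 GiB.

560.7 GiB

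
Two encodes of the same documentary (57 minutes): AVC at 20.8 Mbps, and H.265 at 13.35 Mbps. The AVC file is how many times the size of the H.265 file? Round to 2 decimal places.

57 min = 3420 s
AVC: 20.800 Mbps × 3420 s = 71136.0 Mb = 8.892 GB.
H.265: 13.350 Mbps × 3420 s = 45657.0 Mb = 5.707 GB.
Ratio: 8.892 / 5.707 = 1.558.

1.56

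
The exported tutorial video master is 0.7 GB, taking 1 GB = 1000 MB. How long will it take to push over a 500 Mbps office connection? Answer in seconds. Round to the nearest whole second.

11 seconds

File: 0.7 GB = 5600.0 Mb.
At 500 Mbps: 5600.0 / 500 = 11.2 s ≈ 11.2 seconds.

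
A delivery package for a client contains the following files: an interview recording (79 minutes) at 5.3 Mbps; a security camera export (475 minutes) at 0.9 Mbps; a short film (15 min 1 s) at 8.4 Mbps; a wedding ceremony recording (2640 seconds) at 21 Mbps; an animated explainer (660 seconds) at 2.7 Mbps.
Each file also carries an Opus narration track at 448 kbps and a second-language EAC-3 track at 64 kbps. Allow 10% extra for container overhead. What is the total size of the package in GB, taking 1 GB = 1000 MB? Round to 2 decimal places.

18.53 GB

Audio total: 448 + 64 = 512 kbps = 0.512 Mbps.
interview recording: 5.812 Mbps × 4740 s × 1.10 = 30303.8 Mb
security camera export: 1.412 Mbps × 28500 s × 1.10 = 44266.2 Mb
short film: 8.912 Mbps × 901 s × 1.10 = 8832.7 Mb
wedding ceremony recording: 21.512 Mbps × 2640 s × 1.10 = 62470.8 Mb
animated explainer: 3.212 Mbps × 660 s × 1.10 = 2331.9 Mb
Total: 148205.4 Mb = 18525.7 MB.
= 18.53 GB.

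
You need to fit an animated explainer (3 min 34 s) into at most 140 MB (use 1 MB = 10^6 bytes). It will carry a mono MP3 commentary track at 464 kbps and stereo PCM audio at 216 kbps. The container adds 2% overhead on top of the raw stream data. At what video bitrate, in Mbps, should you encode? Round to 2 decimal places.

Budget: 140 MB = 1120.0 Mb.
Stream payload after overhead: 1120.0 / 1.02 = 1098.0 Mb.
3 min 34 s = 214 s
Total bitrate budget: 1098.0 Mb / 214 s = 5.131 Mbps.
Audio total: 464 + 216 = 680 kbps = 0.680 Mbps.
Video: 5.131 − 0.680 = 4.451 Mbps.

4.45 Mbps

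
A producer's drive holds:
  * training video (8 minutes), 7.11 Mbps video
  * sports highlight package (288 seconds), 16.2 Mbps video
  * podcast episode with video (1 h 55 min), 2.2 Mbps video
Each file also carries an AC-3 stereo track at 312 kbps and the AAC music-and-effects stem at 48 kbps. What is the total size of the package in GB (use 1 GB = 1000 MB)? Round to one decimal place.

Audio total: 312 + 48 = 360 kbps = 0.360 Mbps.
training video: 7.470 Mbps × 480 s = 3585.6 Mb
sports highlight package: 16.560 Mbps × 288 s = 4769.3 Mb
podcast episode with video: 2.560 Mbps × 6900 s = 17664.0 Mb
Total: 26018.9 Mb = 3252.4 MB.
= 3.252 GB.

3.3 GB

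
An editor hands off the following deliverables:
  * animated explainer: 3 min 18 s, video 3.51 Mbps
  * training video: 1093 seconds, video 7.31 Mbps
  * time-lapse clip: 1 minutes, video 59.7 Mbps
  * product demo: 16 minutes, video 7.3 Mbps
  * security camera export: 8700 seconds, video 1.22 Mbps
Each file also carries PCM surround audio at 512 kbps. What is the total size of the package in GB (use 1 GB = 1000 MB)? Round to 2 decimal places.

Audio: 512 kbps = 0.512 Mbps.
animated explainer: 4.022 Mbps × 198 s = 796.4 Mb
training video: 7.822 Mbps × 1093 s = 8549.4 Mb
time-lapse clip: 60.212 Mbps × 60 s = 3612.7 Mb
product demo: 7.812 Mbps × 960 s = 7499.5 Mb
security camera export: 1.732 Mbps × 8700 s = 15068.4 Mb
Total: 35526.4 Mb = 4440.8 MB.
= 4.441 GB.

4.44 GB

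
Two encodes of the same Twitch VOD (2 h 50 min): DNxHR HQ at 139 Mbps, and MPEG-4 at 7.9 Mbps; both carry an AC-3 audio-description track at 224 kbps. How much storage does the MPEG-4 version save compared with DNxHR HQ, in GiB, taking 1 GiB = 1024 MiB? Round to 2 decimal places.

155.67 GiB

2 h 50 min = 170 min = 10200 s
Audio: 224 kbps = 0.224 Mbps.
DNxHR HQ: 139.224 Mbps × 10200 s = 1420084.8 Mb = 165.320 GiB.
MPEG-4: 8.124 Mbps × 10200 s = 82864.8 Mb = 9.647 GiB.
Saving: 165.320 − 9.647 = 155.673 GiB.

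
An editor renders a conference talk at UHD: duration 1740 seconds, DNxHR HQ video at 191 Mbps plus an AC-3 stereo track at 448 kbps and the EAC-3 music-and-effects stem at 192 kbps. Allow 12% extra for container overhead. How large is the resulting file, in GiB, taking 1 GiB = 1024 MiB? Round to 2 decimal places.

43.48 GiB

Audio total: 448 + 192 = 640 kbps = 0.640 Mbps.
Total bitrate: 191 + 0.640 = 191.640 Mbps.
Stream data: 191.640 Mbps × 1740 s = 333453.6 Mb.
With 12% container overhead: ×1.12.
373,468 Mb = 46,683,504,000 bytes ÷ 1,073,741,824 = 43.48 GiB.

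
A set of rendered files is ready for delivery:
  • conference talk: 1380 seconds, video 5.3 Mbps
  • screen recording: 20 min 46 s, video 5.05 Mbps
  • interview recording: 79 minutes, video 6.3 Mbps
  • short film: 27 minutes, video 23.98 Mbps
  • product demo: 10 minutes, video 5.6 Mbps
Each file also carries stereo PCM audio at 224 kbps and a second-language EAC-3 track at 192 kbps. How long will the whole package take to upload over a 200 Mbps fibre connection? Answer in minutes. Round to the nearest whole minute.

7 minutes

Audio total: 224 + 192 = 416 kbps = 0.416 Mbps.
conference talk: 5.716 Mbps × 1380 s = 7888.1 Mb
screen recording: 5.466 Mbps × 1246 s = 6810.6 Mb
interview recording: 6.716 Mbps × 4740 s = 31833.8 Mb
short film: 24.396 Mbps × 1620 s = 39521.5 Mb
product demo: 6.016 Mbps × 600 s = 3609.6 Mb
Total: 89663.7 Mb = 11208.0 MB.
At 200 Mbps: 89663.7 / 200 = 448 s ≈ 7.47 minutes.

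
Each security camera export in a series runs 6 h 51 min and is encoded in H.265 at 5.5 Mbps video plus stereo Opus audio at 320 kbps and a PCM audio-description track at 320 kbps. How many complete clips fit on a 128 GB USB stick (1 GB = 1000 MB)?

6

6 h 51 min = 411 min = 24660 s
Audio total: 320 + 320 = 640 kbps = 0.640 Mbps.
Total bitrate: 6.140 Mbps.
Per item: 6.140 Mbps × 24660 s = 151,412 Mb = 18,927 MB.
Capacity: 128 GB = 1,024,000 Mb; 6.76 items → 6 complete.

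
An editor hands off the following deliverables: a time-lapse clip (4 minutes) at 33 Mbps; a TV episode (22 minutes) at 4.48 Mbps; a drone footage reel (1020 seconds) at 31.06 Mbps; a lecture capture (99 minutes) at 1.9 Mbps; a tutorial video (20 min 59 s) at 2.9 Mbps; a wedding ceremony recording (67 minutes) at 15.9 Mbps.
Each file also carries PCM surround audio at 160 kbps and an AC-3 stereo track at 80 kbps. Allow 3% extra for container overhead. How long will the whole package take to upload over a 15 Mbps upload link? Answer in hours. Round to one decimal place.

2.4 hours

Audio total: 160 + 80 = 240 kbps = 0.240 Mbps.
time-lapse clip: 33.240 Mbps × 240 s × 1.03 = 8216.9 Mb
TV episode: 4.720 Mbps × 1320 s × 1.03 = 6417.3 Mb
drone footage reel: 31.300 Mbps × 1020 s × 1.03 = 32883.8 Mb
lecture capture: 2.140 Mbps × 5940 s × 1.03 = 13092.9 Mb
tutorial video: 3.140 Mbps × 1259 s × 1.03 = 4071.9 Mb
wedding ceremony recording: 16.140 Mbps × 4020 s × 1.03 = 66829.3 Mb
Total: 131512.1 Mb = 16439.0 MB.
At 15 Mbps: 131512.1 / 15 = 8767 s ≈ 2.44 hours.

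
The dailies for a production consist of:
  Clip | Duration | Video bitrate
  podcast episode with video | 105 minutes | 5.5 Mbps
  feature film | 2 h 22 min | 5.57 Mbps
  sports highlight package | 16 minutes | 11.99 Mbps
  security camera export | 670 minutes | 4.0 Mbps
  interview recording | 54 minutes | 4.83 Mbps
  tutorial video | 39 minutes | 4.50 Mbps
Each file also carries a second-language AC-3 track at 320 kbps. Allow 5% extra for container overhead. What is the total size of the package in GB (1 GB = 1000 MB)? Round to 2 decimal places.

Audio: 320 kbps = 0.320 Mbps.
podcast episode with video: 5.820 Mbps × 6300 s × 1.05 = 38499.3 Mb
feature film: 5.890 Mbps × 8520 s × 1.05 = 52691.9 Mb
sports highlight package: 12.310 Mbps × 960 s × 1.05 = 12408.5 Mb
security camera export: 4.320 Mbps × 40200 s × 1.05 = 182347.2 Mb
interview recording: 5.150 Mbps × 3240 s × 1.05 = 17520.3 Mb
tutorial video: 4.820 Mbps × 2340 s × 1.05 = 11842.7 Mb
Total: 315310.0 Mb = 39413.7 MB.
= 39.41 GB.

39.41 GB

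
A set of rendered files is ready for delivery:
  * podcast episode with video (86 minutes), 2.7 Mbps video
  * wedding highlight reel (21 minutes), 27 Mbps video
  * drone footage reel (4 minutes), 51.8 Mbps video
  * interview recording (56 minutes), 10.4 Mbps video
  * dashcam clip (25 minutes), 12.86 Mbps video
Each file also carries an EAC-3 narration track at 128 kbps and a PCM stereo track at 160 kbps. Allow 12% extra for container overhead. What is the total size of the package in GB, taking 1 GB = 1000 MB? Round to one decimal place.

16.5 GB

Audio total: 128 + 160 = 288 kbps = 0.288 Mbps.
podcast episode with video: 2.988 Mbps × 5160 s × 1.12 = 17268.2 Mb
wedding highlight reel: 27.288 Mbps × 1260 s × 1.12 = 38508.8 Mb
drone footage reel: 52.088 Mbps × 240 s × 1.12 = 14001.3 Mb
interview recording: 10.688 Mbps × 3360 s × 1.12 = 40221.1 Mb
dashcam clip: 13.148 Mbps × 1500 s × 1.12 = 22088.6 Mb
Total: 132088.1 Mb = 16511.0 MB.
= 16.51 GB.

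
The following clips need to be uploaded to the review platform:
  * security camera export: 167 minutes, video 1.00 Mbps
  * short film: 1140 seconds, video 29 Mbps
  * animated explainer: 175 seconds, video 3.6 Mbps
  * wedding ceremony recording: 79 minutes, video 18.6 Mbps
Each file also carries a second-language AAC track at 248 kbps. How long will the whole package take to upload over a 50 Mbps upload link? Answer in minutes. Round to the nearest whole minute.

45 minutes

Audio: 248 kbps = 0.248 Mbps.
security camera export: 1.248 Mbps × 10020 s = 12505.0 Mb
short film: 29.248 Mbps × 1140 s = 33342.7 Mb
animated explainer: 3.848 Mbps × 175 s = 673.4 Mb
wedding ceremony recording: 18.848 Mbps × 4740 s = 89339.5 Mb
Total: 135860.6 Mb = 16982.6 MB.
At 50 Mbps: 135860.6 / 50 = 2717 s ≈ 45.3 minutes.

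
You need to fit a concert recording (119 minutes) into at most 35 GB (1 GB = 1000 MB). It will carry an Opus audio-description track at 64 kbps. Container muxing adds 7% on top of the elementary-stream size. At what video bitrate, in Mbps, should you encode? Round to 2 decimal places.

Budget: 35 GB = 280000.0 Mb.
Stream payload after overhead: 280000.0 / 1.07 = 261682.2 Mb.
119 min = 7140 s
Total bitrate budget: 261682.2 Mb / 7140 s = 36.650 Mbps.
Audio: 64 kbps = 0.064 Mbps.
Video: 36.650 − 0.064 = 36.586 Mbps.

36.59 Mbps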